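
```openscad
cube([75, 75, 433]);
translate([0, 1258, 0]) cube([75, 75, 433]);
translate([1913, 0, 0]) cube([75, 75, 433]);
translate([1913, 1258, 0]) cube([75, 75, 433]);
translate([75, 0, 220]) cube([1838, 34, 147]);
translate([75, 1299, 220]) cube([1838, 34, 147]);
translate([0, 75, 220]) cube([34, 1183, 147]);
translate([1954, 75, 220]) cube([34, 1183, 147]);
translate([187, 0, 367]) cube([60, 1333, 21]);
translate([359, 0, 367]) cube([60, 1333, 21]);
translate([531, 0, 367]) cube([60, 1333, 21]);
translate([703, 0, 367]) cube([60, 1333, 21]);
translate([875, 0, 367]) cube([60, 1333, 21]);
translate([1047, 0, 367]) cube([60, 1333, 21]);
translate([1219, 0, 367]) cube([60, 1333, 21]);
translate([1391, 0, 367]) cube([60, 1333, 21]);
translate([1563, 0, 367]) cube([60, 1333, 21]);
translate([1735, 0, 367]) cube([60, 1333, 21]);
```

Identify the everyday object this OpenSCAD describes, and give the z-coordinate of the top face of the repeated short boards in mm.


A bed frame. The slat-top height is 388 mm.

Four posts, four rails, and a row of slats — a bed frame. Slats sit on the rails at z = 220 + 147 = 367; with slat thickness 21, the top is 388 mm.


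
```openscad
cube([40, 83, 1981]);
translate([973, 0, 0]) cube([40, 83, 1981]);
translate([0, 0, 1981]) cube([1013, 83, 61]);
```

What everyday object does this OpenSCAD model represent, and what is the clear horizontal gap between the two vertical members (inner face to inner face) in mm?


A door frame. The clear opening width is 933 mm.

Two 1981 mm tall posts with a header on top — a door frame. The left jamb is 40 mm wide at x = 0; the right jamb starts at x = 973. The clear opening is 973 − 40 = 933 mm.


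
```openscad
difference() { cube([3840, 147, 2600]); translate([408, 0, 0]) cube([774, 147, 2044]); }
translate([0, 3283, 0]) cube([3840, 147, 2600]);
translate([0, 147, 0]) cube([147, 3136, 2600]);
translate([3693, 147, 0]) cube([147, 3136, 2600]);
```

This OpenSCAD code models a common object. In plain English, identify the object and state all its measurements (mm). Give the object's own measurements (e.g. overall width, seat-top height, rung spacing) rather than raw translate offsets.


A single room: four walls, each 2600 mm tall and 147 mm thick, enclosing an outside footprint 3840×3430 mm (x × y), no floor or roof. The front and back walls (−y and +y sides) run the full x-width; the side walls fit between their inner faces. A door opening 774 mm wide and 2044 mm tall is cut through the front wall from the floor up, its −x edge 408 mm from the wall's −x end.


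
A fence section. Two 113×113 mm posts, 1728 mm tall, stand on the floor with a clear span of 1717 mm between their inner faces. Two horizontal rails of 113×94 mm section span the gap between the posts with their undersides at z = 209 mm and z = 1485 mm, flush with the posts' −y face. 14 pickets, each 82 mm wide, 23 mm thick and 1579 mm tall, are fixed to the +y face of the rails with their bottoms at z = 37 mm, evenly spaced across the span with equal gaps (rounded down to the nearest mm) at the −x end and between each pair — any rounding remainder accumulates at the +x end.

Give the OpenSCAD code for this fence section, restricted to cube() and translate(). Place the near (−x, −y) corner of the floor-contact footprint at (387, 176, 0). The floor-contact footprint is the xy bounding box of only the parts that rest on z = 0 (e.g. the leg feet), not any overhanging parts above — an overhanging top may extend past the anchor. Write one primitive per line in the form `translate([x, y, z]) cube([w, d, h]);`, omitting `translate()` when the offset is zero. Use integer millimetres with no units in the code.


translate([387, 176, 0]) cube([113, 113, 1728]);
translate([2217, 176, 0]) cube([113, 113, 1728]);
translate([500, 176, 209]) cube([1717, 113, 94]);
translate([500, 176, 1485]) cube([1717, 113, 94]);
translate([537, 289, 37]) cube([82, 23, 1579]);
translate([656, 289, 37]) cube([82, 23, 1579]);
translate([775, 289, 37]) cube([82, 23, 1579]);
translate([894, 289, 37]) cube([82, 23, 1579]);
translate([1013, 289, 37]) cube([82, 23, 1579]);
translate([1132, 289, 37]) cube([82, 23, 1579]);
translate([1251, 289, 37]) cube([82, 23, 1579]);
translate([1370, 289, 37]) cube([82, 23, 1579]);
translate([1489, 289, 37]) cube([82, 23, 1579]);
translate([1608, 289, 37]) cube([82, 23, 1579]);
translate([1727, 289, 37]) cube([82, 23, 1579]);
translate([1846, 289, 37]) cube([82, 23, 1579]);
translate([1965, 289, 37]) cube([82, 23, 1579]);
translate([2084, 289, 37]) cube([82, 23, 1579]);


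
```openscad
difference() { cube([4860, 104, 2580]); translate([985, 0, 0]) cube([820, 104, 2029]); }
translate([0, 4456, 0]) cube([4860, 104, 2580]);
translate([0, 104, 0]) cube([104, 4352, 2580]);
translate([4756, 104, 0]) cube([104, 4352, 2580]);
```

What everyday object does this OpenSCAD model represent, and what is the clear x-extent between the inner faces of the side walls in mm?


A single room. The interior width is 4652 mm.

Four walls enclosing a rectangle with a door in the front wall — a room. Outside width 4860 minus two 104 mm walls gives 4652 mm.


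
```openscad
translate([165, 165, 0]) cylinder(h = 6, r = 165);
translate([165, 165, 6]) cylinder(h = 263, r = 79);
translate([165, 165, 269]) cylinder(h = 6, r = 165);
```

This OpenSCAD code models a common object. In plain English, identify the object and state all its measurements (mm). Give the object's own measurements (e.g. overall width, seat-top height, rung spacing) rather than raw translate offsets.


A spool: two coaxial disc flanges of radius 165 mm and thickness 6 mm, joined by a core cylinder of radius 79 mm and height 263 mm. The lower flange rests on z = 0 and the three cylinders share a vertical axis.


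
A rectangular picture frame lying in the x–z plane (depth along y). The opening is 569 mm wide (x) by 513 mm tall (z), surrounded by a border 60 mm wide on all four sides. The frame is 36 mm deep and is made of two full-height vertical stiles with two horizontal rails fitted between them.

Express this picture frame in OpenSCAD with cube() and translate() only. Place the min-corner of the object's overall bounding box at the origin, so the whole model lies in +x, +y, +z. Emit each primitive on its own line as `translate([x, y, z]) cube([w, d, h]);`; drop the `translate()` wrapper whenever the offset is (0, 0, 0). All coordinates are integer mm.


cube([60, 36, 633]);
translate([629, 0, 0]) cube([60, 36, 633]);
translate([60, 0, 0]) cube([569, 36, 60]);
translate([60, 0, 573]) cube([569, 36, 60]);


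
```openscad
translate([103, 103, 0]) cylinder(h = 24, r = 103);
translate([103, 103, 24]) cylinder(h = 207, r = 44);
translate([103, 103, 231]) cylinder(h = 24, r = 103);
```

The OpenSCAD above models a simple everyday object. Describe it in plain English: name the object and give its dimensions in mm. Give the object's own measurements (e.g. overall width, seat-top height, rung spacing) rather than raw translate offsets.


A spool: two coaxial disc flanges of radius 103 mm and thickness 24 mm, joined by a core cylinder of radius 44 mm and height 207 mm. The lower flange rests on z = 0 and the three cylinders share a vertical axis.


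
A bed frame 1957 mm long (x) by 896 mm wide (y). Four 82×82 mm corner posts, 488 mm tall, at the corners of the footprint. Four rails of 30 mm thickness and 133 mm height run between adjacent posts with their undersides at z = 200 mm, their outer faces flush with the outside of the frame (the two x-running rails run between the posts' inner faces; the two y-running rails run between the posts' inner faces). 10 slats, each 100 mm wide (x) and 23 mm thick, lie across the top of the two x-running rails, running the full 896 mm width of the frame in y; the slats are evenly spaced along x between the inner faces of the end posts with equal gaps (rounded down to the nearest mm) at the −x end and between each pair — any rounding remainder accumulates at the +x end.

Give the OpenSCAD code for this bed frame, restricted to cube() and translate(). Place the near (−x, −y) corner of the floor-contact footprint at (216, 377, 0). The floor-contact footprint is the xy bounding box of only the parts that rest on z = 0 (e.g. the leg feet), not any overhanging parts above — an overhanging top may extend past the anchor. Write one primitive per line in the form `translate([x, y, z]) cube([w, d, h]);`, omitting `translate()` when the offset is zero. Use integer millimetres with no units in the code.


translate([216, 377, 0]) cube([82, 82, 488]);
translate([216, 1191, 0]) cube([82, 82, 488]);
translate([2091, 377, 0]) cube([82, 82, 488]);
translate([2091, 1191, 0]) cube([82, 82, 488]);
translate([298, 377, 200]) cube([1793, 30, 133]);
translate([298, 1243, 200]) cube([1793, 30, 133]);
translate([216, 459, 200]) cube([30, 732, 133]);
translate([2143, 459, 200]) cube([30, 732, 133]);
translate([370, 377, 333]) cube([100, 896, 23]);
translate([542, 377, 333]) cube([100, 896, 23]);
translate([714, 377, 333]) cube([100, 896, 23]);
translate([886, 377, 333]) cube([100, 896, 23]);
translate([1058, 377, 333]) cube([100, 896, 23]);
translate([1230, 377, 333]) cube([100, 896, 23]);
translate([1402, 377, 333]) cube([100, 896, 23]);
translate([1574, 377, 333]) cube([100, 896, 23]);
translate([1746, 377, 333]) cube([100, 896, 23]);
translate([1918, 377, 333]) cube([100, 896, 23]);


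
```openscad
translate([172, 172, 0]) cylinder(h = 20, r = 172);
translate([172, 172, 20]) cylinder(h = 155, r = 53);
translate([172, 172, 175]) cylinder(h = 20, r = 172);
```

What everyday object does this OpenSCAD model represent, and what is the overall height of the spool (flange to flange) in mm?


A spool. The overall height is 195 mm.

Three coaxial cylinders, large–small–large — a spool. Two 20 mm flanges and a 155 mm core give 20 + 155 + 20 = 195 mm.


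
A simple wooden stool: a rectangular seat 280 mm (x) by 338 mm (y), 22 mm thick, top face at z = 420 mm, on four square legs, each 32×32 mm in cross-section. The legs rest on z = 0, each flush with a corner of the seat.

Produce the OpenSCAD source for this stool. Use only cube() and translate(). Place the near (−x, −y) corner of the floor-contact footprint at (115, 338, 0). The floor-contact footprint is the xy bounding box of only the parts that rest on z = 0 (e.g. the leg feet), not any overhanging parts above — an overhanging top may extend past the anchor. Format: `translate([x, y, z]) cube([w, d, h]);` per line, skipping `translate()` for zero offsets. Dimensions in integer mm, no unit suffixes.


// leg_h = 420 - 22 = 398
translate([115, 338, 398]) cube([280, 338, 22]);
translate([115, 338, 0]) cube([32, 32, 398]);
translate([363, 338, 0]) cube([32, 32, 398]);
translate([115, 644, 0]) cube([32, 32, 398]);
translate([363, 644, 0]) cube([32, 32, 398]);


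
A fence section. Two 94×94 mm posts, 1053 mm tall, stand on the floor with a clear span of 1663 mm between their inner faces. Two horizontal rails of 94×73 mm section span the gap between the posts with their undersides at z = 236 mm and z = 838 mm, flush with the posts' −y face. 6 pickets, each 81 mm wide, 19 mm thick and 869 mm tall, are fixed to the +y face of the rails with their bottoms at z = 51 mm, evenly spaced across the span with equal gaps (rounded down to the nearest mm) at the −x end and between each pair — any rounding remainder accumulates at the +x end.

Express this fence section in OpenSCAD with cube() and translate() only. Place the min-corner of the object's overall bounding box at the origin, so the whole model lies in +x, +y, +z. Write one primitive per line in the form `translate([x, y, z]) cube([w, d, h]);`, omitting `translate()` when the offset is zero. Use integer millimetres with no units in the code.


cube([94, 94, 1053]);
translate([1757, 0, 0]) cube([94, 94, 1053]);
translate([94, 0, 236]) cube([1663, 94, 73]);
translate([94, 0, 838]) cube([1663, 94, 73]);
translate([262, 94, 51]) cube([81, 19, 869]);
translate([511, 94, 51]) cube([81, 19, 869]);
translate([760, 94, 51]) cube([81, 19, 869]);
translate([1009, 94, 51]) cube([81, 19, 869]);
translate([1258, 94, 51]) cube([81, 19, 869]);
translate([1507, 94, 51]) cube([81, 19, 869]);


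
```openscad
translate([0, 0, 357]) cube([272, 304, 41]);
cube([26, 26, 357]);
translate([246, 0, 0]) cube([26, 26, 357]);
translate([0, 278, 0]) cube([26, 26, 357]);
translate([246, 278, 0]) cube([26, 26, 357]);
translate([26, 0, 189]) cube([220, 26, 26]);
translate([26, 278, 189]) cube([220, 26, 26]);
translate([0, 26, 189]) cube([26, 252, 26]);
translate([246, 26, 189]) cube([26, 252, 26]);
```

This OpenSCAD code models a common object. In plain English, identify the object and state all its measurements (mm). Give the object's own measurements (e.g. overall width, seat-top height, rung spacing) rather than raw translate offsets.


A simple wooden stool: a rectangular seat 272 mm (x) by 304 mm (y), 41 mm thick, top face at z = 398 mm, on four square legs, each 26×26 mm in cross-section. The legs rest on z = 0, each flush with a corner of the seat. Four stretchers, 26 mm wide and 26 mm tall, connect adjacent legs with their undersides at z = 189 mm, each running between the inner faces of the legs it joins and aligned with the legs' outer faces on the other axis.


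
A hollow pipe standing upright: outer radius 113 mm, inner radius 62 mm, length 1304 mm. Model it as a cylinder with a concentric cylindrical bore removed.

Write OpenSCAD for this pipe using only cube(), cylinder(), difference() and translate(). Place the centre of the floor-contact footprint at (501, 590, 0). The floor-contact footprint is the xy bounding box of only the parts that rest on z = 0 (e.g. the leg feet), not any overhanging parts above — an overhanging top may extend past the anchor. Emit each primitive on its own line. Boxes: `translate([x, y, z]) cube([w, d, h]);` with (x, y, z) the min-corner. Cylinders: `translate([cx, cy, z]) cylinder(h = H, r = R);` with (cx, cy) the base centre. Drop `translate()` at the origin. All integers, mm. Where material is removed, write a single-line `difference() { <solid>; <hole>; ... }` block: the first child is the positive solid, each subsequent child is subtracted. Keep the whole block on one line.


difference() { translate([501, 590, 0]) cylinder(h = 1304, r = 113); translate([501, 590, 0]) cylinder(h = 1304, r = 62); }


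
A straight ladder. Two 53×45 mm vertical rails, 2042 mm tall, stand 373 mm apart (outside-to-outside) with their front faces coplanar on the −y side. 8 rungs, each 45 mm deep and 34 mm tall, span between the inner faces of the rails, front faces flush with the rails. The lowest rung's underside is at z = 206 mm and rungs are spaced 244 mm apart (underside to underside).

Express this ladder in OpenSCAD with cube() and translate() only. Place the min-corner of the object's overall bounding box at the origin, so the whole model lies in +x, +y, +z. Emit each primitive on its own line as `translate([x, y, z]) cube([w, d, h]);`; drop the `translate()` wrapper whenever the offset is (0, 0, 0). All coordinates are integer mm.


cube([53, 45, 2042]);
translate([320, 0, 0]) cube([53, 45, 2042]);
translate([53, 0, 206]) cube([267, 45, 34]);
translate([53, 0, 450]) cube([267, 45, 34]);
translate([53, 0, 694]) cube([267, 45, 34]);
translate([53, 0, 938]) cube([267, 45, 34]);
translate([53, 0, 1182]) cube([267, 45, 34]);
translate([53, 0, 1426]) cube([267, 45, 34]);
translate([53, 0, 1670]) cube([267, 45, 34]);
translate([53, 0, 1914]) cube([267, 45, 34]);


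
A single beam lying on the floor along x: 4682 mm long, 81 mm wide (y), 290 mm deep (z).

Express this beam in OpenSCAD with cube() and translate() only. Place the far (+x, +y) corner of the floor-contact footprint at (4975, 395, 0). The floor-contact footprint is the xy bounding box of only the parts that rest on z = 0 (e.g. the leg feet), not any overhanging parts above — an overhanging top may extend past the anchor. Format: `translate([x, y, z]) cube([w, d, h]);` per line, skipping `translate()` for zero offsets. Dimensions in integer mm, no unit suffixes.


translate([293, 314, 0]) cube([4682, 81, 290]);


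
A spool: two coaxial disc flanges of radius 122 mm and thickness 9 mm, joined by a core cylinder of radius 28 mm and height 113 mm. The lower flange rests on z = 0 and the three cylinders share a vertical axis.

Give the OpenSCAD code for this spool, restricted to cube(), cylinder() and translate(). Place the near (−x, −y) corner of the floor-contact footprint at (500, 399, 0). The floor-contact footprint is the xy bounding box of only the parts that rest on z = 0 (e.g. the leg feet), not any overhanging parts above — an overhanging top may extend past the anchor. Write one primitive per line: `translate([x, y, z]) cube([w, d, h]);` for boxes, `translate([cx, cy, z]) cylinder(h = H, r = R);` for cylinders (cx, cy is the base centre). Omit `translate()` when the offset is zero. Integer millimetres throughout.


translate([622, 521, 0]) cylinder(h = 9, r = 122);
translate([622, 521, 9]) cylinder(h = 113, r = 28);
translate([622, 521, 122]) cylinder(h = 9, r = 122);


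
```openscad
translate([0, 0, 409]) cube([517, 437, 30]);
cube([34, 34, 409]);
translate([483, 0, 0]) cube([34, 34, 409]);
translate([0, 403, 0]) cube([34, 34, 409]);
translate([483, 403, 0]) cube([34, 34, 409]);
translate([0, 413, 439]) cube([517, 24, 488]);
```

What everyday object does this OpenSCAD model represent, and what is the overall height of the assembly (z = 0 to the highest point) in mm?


A chair. The overall height is 927 mm.

A slab on four corner posts with a tall panel at the back — a chair. The seat slab sits at z = 409 with thickness 30, and the 488 mm backrest starts at the seat top, so the overall height is 409 + 30 + 488 = 927 mm.


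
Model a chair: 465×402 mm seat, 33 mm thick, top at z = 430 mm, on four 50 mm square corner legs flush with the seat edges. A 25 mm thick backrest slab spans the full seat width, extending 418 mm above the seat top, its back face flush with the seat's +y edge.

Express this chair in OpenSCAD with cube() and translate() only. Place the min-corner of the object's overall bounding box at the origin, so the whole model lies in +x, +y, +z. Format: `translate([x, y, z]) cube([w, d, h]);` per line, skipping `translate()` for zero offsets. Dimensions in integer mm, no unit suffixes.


translate([0, 0, 397]) cube([465, 402, 33]);
cube([50, 50, 397]);
translate([415, 0, 0]) cube([50, 50, 397]);
translate([0, 352, 0]) cube([50, 50, 397]);
translate([415, 352, 0]) cube([50, 50, 397]);
translate([0, 377, 430]) cube([465, 25, 418]);


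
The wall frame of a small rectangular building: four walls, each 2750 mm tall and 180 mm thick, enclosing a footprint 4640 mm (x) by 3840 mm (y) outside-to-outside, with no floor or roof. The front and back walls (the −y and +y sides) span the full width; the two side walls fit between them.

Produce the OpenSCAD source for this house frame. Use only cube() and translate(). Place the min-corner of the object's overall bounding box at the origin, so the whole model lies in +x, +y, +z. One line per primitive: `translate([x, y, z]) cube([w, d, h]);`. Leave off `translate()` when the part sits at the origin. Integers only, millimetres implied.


cube([4640, 180, 2750]);
translate([0, 3660, 0]) cube([4640, 180, 2750]);
translate([0, 180, 0]) cube([180, 3480, 2750]);
translate([4460, 180, 0]) cube([180, 3480, 2750]);


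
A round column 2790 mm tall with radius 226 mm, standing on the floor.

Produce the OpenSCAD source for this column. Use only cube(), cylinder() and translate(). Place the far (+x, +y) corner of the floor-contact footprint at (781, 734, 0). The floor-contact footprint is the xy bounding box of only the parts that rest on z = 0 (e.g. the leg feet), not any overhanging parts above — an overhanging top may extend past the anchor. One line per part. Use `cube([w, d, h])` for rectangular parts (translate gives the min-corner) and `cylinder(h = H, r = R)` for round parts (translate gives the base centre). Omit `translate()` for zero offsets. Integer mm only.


translate([555, 508, 0]) cylinder(h = 2790, r = 226);


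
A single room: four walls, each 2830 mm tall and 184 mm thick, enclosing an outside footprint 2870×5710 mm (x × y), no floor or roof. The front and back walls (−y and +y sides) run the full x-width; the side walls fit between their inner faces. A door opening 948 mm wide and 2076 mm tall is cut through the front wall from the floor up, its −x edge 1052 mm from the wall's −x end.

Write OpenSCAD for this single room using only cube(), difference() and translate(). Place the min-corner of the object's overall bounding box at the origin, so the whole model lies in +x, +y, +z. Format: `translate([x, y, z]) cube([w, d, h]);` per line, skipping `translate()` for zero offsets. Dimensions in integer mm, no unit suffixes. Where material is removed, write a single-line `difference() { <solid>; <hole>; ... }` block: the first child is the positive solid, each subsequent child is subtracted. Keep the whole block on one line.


difference() { cube([2870, 184, 2830]); translate([1052, 0, 0]) cube([948, 184, 2076]); }
translate([0, 5526, 0]) cube([2870, 184, 2830]);
translate([0, 184, 0]) cube([184, 5342, 2830]);
translate([2686, 184, 0]) cube([184, 5342, 2830]);


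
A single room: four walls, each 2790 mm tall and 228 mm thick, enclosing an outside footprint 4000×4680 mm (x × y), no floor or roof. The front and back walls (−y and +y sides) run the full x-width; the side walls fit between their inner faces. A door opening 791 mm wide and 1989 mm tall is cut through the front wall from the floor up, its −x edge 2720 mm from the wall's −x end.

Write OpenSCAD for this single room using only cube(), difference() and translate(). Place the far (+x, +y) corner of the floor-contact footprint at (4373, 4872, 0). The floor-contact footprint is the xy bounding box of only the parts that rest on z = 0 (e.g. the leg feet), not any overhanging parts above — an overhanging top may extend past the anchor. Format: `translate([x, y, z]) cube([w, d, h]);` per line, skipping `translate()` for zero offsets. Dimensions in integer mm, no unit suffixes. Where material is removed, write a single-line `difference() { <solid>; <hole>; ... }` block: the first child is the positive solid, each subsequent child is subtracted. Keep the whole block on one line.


difference() { translate([373, 192, 0]) cube([4000, 228, 2790]); translate([3093, 192, 0]) cube([791, 228, 1989]); }
translate([373, 4644, 0]) cube([4000, 228, 2790]);
translate([373, 420, 0]) cube([228, 4224, 2790]);
translate([4145, 420, 0]) cube([228, 4224, 2790]);


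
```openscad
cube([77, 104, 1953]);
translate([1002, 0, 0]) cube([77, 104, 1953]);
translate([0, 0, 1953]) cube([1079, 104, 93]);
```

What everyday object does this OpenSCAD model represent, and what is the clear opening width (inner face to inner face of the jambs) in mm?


A door frame. The clear opening width is 925 mm.

Two 1953 mm tall posts with a header on top — a door frame. The left jamb is 77 mm wide at x = 0; the right jamb starts at x = 1002. The clear opening is 1002 − 77 = 925 mm.


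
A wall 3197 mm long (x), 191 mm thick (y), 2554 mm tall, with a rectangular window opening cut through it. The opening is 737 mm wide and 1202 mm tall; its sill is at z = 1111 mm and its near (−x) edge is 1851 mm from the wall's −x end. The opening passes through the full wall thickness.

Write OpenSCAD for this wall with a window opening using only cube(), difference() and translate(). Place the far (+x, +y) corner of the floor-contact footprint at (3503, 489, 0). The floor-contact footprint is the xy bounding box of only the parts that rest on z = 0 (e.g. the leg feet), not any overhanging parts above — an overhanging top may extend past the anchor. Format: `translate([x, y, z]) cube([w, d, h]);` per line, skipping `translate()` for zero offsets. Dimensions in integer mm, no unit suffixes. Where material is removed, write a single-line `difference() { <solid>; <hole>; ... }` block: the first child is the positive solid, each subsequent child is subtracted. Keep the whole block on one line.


difference() { translate([306, 298, 0]) cube([3197, 191, 2554]); translate([2157, 298, 1111]) cube([737, 191, 1202]); }


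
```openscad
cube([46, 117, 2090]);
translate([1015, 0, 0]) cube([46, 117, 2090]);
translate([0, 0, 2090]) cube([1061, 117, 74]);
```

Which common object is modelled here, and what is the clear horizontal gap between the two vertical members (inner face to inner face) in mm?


A door frame. The clear opening width is 969 mm.

Two 2090 mm tall posts with a header on top — a door frame. The left jamb is 46 mm wide at x = 0; the right jamb starts at x = 1015. The clear opening is 1015 − 46 = 969 mm.


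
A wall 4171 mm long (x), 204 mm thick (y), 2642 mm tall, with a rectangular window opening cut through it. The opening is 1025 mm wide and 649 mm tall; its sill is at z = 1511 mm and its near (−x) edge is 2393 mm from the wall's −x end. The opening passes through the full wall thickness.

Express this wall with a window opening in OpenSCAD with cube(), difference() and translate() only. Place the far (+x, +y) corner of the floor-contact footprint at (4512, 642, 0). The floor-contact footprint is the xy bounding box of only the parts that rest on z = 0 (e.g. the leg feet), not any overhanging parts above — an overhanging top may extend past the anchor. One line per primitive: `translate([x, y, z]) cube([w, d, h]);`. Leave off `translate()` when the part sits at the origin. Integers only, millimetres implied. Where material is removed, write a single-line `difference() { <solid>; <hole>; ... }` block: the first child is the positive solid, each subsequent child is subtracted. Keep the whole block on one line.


difference() { translate([341, 438, 0]) cube([4171, 204, 2642]); translate([2734, 438, 1511]) cube([1025, 204, 649]); }


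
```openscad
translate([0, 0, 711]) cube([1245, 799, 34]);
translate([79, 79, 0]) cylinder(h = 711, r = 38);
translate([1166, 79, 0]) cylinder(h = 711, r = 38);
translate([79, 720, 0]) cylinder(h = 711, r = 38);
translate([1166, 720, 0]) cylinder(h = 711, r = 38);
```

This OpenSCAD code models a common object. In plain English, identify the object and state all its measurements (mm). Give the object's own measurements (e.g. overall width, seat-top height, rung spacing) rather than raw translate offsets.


A rectangular dining table. The top is 1245×799×34 mm with its upper surface at z = 745 mm. It stands on four round legs of 76 mm diameter, each leg's bounding box inset 41 mm from the nearest pair of top edges, running from the floor to the underside of the top.


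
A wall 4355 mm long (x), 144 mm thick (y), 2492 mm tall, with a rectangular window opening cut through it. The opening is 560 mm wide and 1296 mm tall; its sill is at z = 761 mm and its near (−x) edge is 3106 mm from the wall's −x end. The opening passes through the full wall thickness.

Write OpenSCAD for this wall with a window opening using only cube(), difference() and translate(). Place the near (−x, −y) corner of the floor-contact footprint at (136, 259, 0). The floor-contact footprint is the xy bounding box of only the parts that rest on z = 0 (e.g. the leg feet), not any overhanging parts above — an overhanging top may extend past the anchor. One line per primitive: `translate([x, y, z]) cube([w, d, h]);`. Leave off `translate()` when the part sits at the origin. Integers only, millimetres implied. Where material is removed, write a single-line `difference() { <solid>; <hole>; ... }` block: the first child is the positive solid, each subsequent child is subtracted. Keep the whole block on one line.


difference() { translate([136, 259, 0]) cube([4355, 144, 2492]); translate([3242, 259, 761]) cube([560, 144, 1296]); }


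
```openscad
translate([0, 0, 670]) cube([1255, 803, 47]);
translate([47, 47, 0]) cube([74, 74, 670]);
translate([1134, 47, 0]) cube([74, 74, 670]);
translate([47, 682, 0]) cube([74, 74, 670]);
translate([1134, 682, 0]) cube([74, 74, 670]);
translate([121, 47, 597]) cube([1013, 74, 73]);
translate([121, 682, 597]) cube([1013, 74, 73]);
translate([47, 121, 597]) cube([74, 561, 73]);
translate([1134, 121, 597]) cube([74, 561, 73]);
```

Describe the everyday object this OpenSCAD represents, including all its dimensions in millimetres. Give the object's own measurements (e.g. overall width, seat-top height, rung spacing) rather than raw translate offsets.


A rectangular dining table. The top is 1255×803×47 mm with its upper surface at z = 717 mm. It stands on four 74×74 mm square legs, each inset 47 mm from the nearest pair of top edges, running from the floor to the underside of the top. Four apron rails, 74 mm thick and 73 mm tall, run between adjacent legs with their top edges flush with the underside of the top and their outer faces flush with the legs' outer faces.


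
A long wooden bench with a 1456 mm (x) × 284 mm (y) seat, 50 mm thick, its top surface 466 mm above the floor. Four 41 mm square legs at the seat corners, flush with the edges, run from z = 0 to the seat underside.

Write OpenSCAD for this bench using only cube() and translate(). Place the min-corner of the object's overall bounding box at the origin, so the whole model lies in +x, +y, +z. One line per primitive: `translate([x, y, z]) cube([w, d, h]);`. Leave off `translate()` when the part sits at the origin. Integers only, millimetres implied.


// leg_h = 466 − 50 = 416
translate([0, 0, 416]) cube([1456, 284, 50]);
cube([41, 41, 416]);
translate([0, 243, 0]) cube([41, 41, 416]);
translate([1415, 0, 0]) cube([41, 41, 416]);
translate([1415, 243, 0]) cube([41, 41, 416]);


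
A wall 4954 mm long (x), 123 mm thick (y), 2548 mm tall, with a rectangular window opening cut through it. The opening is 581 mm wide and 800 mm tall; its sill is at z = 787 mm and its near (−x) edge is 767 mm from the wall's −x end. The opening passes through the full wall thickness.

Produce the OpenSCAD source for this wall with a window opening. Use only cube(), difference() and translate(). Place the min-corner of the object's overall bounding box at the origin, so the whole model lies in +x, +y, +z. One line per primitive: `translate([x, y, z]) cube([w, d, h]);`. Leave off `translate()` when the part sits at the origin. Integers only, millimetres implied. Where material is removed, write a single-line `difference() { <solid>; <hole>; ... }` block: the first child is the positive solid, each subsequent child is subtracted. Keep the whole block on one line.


difference() { cube([4954, 123, 2548]); translate([767, 0, 787]) cube([581, 123, 800]); }


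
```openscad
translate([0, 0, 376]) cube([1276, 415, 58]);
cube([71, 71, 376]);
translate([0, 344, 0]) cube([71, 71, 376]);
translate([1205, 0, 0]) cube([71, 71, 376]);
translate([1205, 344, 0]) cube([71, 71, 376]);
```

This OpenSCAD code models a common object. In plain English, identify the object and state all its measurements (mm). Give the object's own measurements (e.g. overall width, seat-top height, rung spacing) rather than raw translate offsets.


A long wooden bench with a 1276 mm (x) × 415 mm (y) seat, 58 mm thick, its top surface 434 mm above the floor. Four 71 mm square legs at the seat corners, flush with the edges, run from z = 0 to the seat underside.


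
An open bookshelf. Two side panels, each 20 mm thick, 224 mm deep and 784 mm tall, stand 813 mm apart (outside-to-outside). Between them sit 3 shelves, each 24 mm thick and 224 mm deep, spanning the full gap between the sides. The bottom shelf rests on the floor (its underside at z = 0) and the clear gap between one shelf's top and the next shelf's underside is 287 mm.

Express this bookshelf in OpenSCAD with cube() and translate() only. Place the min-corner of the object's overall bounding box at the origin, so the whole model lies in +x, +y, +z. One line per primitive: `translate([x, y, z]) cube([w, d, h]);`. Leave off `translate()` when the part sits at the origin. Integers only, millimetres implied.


cube([20, 224, 784]);
translate([793, 0, 0]) cube([20, 224, 784]);
translate([20, 0, 0]) cube([773, 224, 24]);
translate([20, 0, 311]) cube([773, 224, 24]);
translate([20, 0, 622]) cube([773, 224, 24]);


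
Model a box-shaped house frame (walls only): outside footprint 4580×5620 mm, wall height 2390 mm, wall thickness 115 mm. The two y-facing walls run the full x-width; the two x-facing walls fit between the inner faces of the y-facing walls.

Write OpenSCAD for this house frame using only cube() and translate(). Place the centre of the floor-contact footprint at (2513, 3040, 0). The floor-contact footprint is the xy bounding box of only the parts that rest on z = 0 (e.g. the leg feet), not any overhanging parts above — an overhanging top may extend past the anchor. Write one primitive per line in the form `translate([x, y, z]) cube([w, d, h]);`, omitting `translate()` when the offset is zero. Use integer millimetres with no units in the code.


translate([223, 230, 0]) cube([4580, 115, 2390]);
translate([223, 5735, 0]) cube([4580, 115, 2390]);
translate([223, 345, 0]) cube([115, 5390, 2390]);
translate([4688, 345, 0]) cube([115, 5390, 2390]);


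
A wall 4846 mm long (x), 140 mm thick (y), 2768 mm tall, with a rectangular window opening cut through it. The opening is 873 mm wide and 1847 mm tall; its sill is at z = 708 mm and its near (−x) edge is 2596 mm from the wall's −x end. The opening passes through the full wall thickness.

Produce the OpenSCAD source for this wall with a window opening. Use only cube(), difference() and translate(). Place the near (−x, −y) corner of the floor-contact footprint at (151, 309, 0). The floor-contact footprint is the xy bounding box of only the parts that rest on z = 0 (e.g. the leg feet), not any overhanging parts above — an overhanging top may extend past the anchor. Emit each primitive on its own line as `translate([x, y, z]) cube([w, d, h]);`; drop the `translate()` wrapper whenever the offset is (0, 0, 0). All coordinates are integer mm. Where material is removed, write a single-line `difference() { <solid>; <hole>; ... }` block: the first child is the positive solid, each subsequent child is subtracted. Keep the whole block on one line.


difference() { translate([151, 309, 0]) cube([4846, 140, 2768]); translate([2747, 309, 708]) cube([873, 140, 1847]); }


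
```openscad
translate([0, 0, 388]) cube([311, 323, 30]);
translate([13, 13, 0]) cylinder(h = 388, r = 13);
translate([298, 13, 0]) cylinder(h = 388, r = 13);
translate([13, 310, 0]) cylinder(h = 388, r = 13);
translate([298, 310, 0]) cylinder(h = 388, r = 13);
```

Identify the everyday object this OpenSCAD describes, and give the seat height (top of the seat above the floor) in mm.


A stool. The seat height is 418 mm.

A 311×323×30 slab at z = 388 on four corner cylinders — a stool. The seat top is 388 + 30 = 418 mm.


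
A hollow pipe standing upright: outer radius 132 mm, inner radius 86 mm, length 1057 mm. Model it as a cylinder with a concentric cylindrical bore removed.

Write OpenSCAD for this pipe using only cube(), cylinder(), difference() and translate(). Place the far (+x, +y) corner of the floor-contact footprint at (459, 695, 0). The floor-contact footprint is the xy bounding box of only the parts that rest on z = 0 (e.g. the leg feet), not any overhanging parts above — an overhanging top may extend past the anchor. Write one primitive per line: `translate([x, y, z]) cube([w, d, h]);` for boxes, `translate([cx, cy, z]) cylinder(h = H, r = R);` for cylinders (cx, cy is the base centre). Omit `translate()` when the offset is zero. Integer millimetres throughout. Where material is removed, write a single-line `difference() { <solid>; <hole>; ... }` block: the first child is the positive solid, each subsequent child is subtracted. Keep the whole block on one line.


difference() { translate([327, 563, 0]) cylinder(h = 1057, r = 132); translate([327, 563, 0]) cylinder(h = 1057, r = 86); }


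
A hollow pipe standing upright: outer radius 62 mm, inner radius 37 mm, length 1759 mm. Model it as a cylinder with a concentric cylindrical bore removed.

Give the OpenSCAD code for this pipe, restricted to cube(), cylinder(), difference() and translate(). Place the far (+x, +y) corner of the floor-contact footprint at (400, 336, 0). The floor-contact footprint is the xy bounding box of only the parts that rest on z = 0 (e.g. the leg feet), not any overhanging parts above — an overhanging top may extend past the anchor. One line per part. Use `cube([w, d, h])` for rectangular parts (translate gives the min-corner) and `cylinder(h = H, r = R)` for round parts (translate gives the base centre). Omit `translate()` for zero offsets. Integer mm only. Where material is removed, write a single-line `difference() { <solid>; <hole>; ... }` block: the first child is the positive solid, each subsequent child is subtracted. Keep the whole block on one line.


difference() { translate([338, 274, 0]) cylinder(h = 1759, r = 62); translate([338, 274, 0]) cylinder(h = 1759, r = 37); }


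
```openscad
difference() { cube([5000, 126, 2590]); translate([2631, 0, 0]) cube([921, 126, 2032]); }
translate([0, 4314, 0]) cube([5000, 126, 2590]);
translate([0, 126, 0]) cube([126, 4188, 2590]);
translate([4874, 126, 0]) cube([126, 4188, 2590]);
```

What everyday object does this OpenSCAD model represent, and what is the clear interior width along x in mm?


A single room. The interior width is 4748 mm.

Four walls enclosing a rectangle with a door in the front wall — a room. Outside width 5000 minus two 126 mm walls gives 4748 mm.


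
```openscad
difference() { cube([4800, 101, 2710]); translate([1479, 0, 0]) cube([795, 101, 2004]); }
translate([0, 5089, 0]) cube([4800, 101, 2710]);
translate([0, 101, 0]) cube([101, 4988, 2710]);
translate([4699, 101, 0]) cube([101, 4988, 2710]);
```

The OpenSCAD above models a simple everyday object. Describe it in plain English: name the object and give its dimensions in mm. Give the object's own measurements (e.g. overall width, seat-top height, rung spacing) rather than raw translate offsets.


A single room: four walls, each 2710 mm tall and 101 mm thick, enclosing an outside footprint 4800×5190 mm (x × y), no floor or roof. The front and back walls (−y and +y sides) run the full x-width; the side walls fit between their inner faces. A door opening 795 mm wide and 2004 mm tall is cut through the front wall from the floor up, its −x edge 1479 mm from the wall's −x end.


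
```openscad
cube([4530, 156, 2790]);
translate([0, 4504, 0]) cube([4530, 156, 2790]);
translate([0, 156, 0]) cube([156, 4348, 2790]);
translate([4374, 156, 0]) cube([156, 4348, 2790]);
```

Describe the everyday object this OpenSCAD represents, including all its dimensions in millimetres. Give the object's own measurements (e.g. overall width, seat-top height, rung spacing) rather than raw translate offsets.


The wall frame of a small rectangular building: four walls, each 2790 mm tall and 156 mm thick, enclosing a footprint 4530 mm (x) by 4660 mm (y) outside-to-outside, with no floor or roof. The front and back walls (the −y and +y sides) span the full width; the two side walls fit between them.


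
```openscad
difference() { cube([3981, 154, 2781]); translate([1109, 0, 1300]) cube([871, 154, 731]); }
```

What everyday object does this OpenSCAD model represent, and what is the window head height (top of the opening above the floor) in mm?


A wall with a window opening. The window head height is 2031 mm.

A wall with a rectangular opening subtracted — a window. Sill at z = 1300, opening 731 mm tall, so the head is at 1300 + 731 = 2031 mm.


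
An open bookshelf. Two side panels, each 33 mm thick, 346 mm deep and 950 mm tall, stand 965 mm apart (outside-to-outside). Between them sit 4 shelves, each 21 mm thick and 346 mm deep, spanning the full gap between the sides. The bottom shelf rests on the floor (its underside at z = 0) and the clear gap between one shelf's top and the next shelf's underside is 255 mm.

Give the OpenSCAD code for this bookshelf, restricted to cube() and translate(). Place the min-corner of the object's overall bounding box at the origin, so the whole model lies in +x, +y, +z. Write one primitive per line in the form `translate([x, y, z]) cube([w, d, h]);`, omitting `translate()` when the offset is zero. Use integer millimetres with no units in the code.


cube([33, 346, 950]);
translate([932, 0, 0]) cube([33, 346, 950]);
translate([33, 0, 0]) cube([899, 346, 21]);
translate([33, 0, 276]) cube([899, 346, 21]);
translate([33, 0, 552]) cube([899, 346, 21]);
translate([33, 0, 828]) cube([899, 346, 21]);
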